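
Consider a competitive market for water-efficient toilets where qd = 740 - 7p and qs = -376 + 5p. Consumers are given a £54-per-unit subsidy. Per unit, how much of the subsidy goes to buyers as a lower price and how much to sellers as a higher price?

Pre-subsidy: 740 - 7p = -376 + 5p gives p* = 93, q* = 89.
With the rebate, buyers effectively pay pb = ps − 54, where ps is the price sellers receive.
Demand in terms of ps becomes qd = 740 − 7(ps − 54) = 1118 - 7ps. Setting this equal to supply: 1118 - 7ps = -376 + 5ps, so ps = 124.5.
Buyers pay pb = 124.5 − 54 = 70.5; q' = -376 + 5·124.5 = 246.5.
Buyers' price falls by p* − pb = 93 − 70.5 = 22.5; sellers' price rises by ps − p* = 124.5 − 93 = 31.5.

Buyers gain £22.5 per unit; sellers gain £31.5 per unit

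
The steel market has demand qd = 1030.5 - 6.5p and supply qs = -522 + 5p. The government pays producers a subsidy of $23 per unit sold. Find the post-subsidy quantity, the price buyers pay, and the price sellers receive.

Pre-subsidy: 1030.5 - 6.5p = -522 + 5p gives p* = 135, q* = 153.
With the subsidy, sellers receive ps = pb + 23 for each unit, where pb is the price buyers pay.
Supply in terms of pb becomes qs = -522 + 5(pb + 23) = -407 + 5pb. Setting this equal to demand: 1030.5 - 6.5pb = -407 + 5pb, so pb = 125.
Sellers receive ps = 125 + 23 = 148; q' = 1030.5 − 6.5·125 = 218.

q' = 218; buyers pay $125; sellers receive $148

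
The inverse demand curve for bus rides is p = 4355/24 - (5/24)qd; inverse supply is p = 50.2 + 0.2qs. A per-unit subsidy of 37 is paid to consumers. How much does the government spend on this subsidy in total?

Pre-subsidy: 4355/24 - (5/24)q = 50.2 + 0.2q gives q* = 15751/49 and p* = 5610/49.
With the rebate, buyers effectively pay pb = ps − 37, where ps is the price sellers receive.
On the curves, pb = 4355/24 - (5/24)q and ps = 50.2 + 0.2q; the wedge ps − pb = 37 gives 50.2 + 0.2q − (4355/24 - (5/24)q) = 37, so q' = 20191/49.
Then pb = 4355/24 − (5/24)·(20191/49) = 4685/49 and ps = 50.2 + 0.2·(20191/49) = 6498/49.
Government outlay = subsidy × quantity = 37 × 20191/49 = 747067/49.

Government cost = 747067/49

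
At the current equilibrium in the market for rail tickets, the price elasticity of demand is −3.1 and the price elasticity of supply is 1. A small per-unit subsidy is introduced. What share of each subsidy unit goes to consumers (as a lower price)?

For a small subsidy around the equilibrium, the benefit split depends on the relative slopes, which at a point are proportional to the elasticities.
Buyer share = εs/(εs + |εd|) = 1/(1 + 3.1) = 10/41; seller share = |εd|/(εs + |εd|) = 31/41.

Consumer share = 10/41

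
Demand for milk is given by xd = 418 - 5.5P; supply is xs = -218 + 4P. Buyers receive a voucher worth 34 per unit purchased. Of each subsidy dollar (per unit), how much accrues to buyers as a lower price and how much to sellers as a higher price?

Buyers gain 272/19 per unit; sellers gain 374/19 per unit

Pre-subsidy: 418 - 5.5P = -218 + 4P gives P* = 1272/19, x* = 946/19.
With the rebate, buyers effectively pay Pb = Ps − 34, where Ps is the price sellers receive.
Demand in terms of Ps becomes xd = 418 − 5.5(Ps − 34) = 605 - 5.5Ps. Setting this equal to supply: 605 - 5.5Ps = -218 + 4Ps, so Ps = 1646/19.
Buyers pay Pb = 1646/19 − 34 = 1000/19; x' = -218 + 4·(1646/19) = 2442/19.
Buyers' price falls by P* − Pb = 1272/19 − 1000/19 = 272/19; sellers' price rises by Ps − P* = 1646/19 − 1272/19 = 374/19.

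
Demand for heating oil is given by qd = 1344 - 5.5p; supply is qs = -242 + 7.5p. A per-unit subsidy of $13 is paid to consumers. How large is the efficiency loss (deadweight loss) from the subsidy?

Deadweight loss = $268.125

Pre-subsidy: 1344 - 5.5p = -242 + 7.5p gives p* = 122, q* = 673.
With the rebate, buyers effectively pay pb = ps − 13, where ps is the price sellers receive.
Demand in terms of ps becomes qd = 1344 − 5.5(ps − 13) = 1415.5 - 5.5ps. Setting this equal to supply: 1415.5 - 5.5ps = -242 + 7.5ps, so ps = 127.5.
Buyers pay pb = 127.5 − 13 = 114.5; q' = -242 + 7.5·127.5 = 714.25.
The subsidy expands output by 714.25 − 673 = 41.25 past the efficient level; on those units the gap between marginal cost and willingness to pay runs from 0 up to 13.
DWL = ½ × 13 × 41.25 = 268.125.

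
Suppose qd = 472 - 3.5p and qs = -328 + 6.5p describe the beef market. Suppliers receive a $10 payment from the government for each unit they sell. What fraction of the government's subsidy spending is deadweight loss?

DWL / government spending = 91/1718

Pre-subsidy: 472 - 3.5p = -328 + 6.5p gives p* = 80, q* = 192.
With the subsidy, sellers receive ps = pb + 10 for each unit, where pb is the price buyers pay.
Supply in terms of pb becomes qs = -328 + 6.5(pb + 10) = -263 + 6.5pb. Setting this equal to demand: 472 - 3.5pb = -263 + 6.5pb, so pb = 73.5.
Sellers receive ps = 73.5 + 10 = 83.5; q' = 472 − 3.5·73.5 = 214.75.
ΔCS = ½(192 + 214.75)(80 − 73.5) = 1321.9375; ΔPS = ½(192 + 214.75)(83.5 − 80) = 711.8125.
Government spending = 10 × 214.75 = 2147.5.
DWL = ½ × 10 × (214.75 − 192) = 113.75; fraction = 113.75 / 2147.5 = 91/1718.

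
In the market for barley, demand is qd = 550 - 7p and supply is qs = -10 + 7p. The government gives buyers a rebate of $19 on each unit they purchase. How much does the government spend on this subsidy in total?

Pre-subsidy: 550 - 7p = -10 + 7p gives p* = 40, q* = 270.
With the rebate, buyers effectively pay pb = ps − 19, where ps is the price sellers receive.
Demand in terms of ps becomes qd = 550 − 7(ps − 19) = 683 - 7ps. Setting this equal to supply: 683 - 7ps = -10 + 7ps, so ps = 49.5.
Buyers pay pb = 49.5 − 19 = 30.5; q' = -10 + 7·49.5 = 336.5.
Government outlay = subsidy × quantity = 19 × 336.5 = 6393.5.

Government cost = $6393.5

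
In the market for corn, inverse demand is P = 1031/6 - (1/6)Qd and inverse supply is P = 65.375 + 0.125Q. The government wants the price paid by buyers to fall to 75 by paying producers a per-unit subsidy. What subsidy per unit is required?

Required subsidy s = 63 per unit

At a buyer price of 75, quantity demanded is 1031 − 6·75 = 581.
Sellers supply 581 only when they receive Ps = 65.375 + 0.125·581 = 138.
s = Ps − Pb = 138 − 75 = 63.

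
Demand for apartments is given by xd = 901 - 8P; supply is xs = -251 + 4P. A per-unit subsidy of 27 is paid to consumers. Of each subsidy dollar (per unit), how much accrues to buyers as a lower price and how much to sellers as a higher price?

Pre-subsidy: 901 - 8P = -251 + 4P gives P* = 96, x* = 133.
With the rebate, buyers effectively pay Pb = Ps − 27, where Ps is the price sellers receive.
Demand in terms of Ps becomes xd = 901 − 8(Ps − 27) = 1117 - 8Ps. Setting this equal to supply: 1117 - 8Ps = -251 + 4Ps, so Ps = 114.
Buyers pay Pb = 114 − 27 = 87; x' = -251 + 4·114 = 205.
Buyers' price falls by P* − Pb = 96 − 87 = 9; sellers' price rises by Ps − P* = 114 − 96 = 18.

Buyers gain 9 per unit; sellers gain 18 per unit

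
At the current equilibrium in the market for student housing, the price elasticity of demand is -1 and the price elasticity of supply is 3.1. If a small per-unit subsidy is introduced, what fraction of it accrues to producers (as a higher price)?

Producer share = 10/41

For a small subsidy around the equilibrium, the benefit split depends on the relative slopes, which at a point are proportional to the elasticities.
Buyer share = εs/(εs + |εd|) = 3.1/(3.1 + 1) = 31/41; seller share = |εd|/(εs + |εd|) = 10/41.
So producers capture 10/41 of the subsidy.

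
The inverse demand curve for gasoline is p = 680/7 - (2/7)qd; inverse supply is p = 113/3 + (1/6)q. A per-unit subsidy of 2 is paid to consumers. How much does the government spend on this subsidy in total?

Pre-subsidy: 680/7 - (2/7)q = 113/3 + (1/6)q gives q* = 2498/19 and p* = 1132/19.
With the rebate, buyers effectively pay pb = ps − 2, where ps is the price sellers receive.
On the curves, pb = 680/7 - (2/7)q and ps = 113/3 + (1/6)q; the wedge ps − pb = 2 gives 113/3 + (1/6)q − (680/7 - (2/7)q) = 2, so q' = 2582/19.
Then pb = 680/7 − (2/7)·(2582/19) = 1108/19 and ps = 113/3 + (1/6)·(2582/19) = 1146/19.
Government outlay = subsidy × quantity = 2 × 2582/19 = 5164/19.

Government cost = 5164/19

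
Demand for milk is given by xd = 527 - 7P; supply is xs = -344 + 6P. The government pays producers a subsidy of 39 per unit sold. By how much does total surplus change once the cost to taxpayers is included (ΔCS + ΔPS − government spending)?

Pre-subsidy: 527 - 7P = -344 + 6P gives P* = 67, x* = 58.
With the subsidy, sellers receive Ps = Pb + 39 for each unit, where Pb is the price buyers pay.
Supply in terms of Pb becomes xs = -344 + 6(Pb + 39) = -110 + 6Pb. Setting this equal to demand: 527 - 7Pb = -110 + 6Pb, so Pb = 49.
Sellers receive Ps = 49 + 39 = 88; x' = 527 − 7·49 = 184.
ΔCS = ½(58 + 184)(67 − 49) = 2178; ΔPS = ½(58 + 184)(88 − 67) = 2541.
Government spending = 39 × 184 = 7176.
Net change = 2178 + 2541 − 7176 = -2457. The loss equals the DWL triangle ½·39·126.

Net change in total surplus = -2457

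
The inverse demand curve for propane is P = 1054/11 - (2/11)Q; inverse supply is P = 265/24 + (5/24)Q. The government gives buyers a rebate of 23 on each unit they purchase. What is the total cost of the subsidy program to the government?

Government cost = 654419/103

Pre-subsidy: 1054/11 - (2/11)Q = 265/24 + (5/24)Q gives Q* = 22381/103 and P* = 5800/103.
With the rebate, buyers effectively pay Pb = Ps − 23, where Ps is the price sellers receive.
On the curves, Pb = 1054/11 - (2/11)Q and Ps = 265/24 + (5/24)Q; the wedge Ps − Pb = 23 gives 265/24 + (5/24)Q − (1054/11 - (2/11)Q) = 23, so Q' = 28453/103.
Then Pb = 1054/11 − (2/11)·(28453/103) = 4696/103 and Ps = 265/24 + (5/24)·(28453/103) = 7065/103.
Government outlay = subsidy × quantity = 23 × 28453/103 = 654419/103.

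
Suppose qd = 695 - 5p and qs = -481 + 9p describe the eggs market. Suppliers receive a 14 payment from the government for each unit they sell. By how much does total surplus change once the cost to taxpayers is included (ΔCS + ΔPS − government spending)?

Net change in total surplus = -315

Pre-subsidy: 695 - 5p = -481 + 9p gives p* = 84, q* = 275.
With the subsidy, sellers receive ps = pb + 14 for each unit, where pb is the price buyers pay.
Supply in terms of pb becomes qs = -481 + 9(pb + 14) = -355 + 9pb. Setting this equal to demand: 695 - 5pb = -355 + 9pb, so pb = 75.
Sellers receive ps = 75 + 14 = 89; q' = 695 − 5·75 = 320.
ΔCS = ½(275 + 320)(84 − 75) = 2677.5; ΔPS = ½(275 + 320)(89 − 84) = 1487.5.
Government spending = 14 × 320 = 4480.
Net change = 2677.5 + 1487.5 − 4480 = -315. The loss equals the DWL triangle ½·14·45.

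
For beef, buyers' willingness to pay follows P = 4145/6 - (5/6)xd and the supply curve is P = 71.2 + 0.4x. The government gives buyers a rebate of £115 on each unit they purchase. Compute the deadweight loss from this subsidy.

Pre-subsidy: 4145/6 - (5/6)x = 71.2 + 0.4x gives x* = 18589/37 and P* = 10070/37.
With the rebate, buyers effectively pay Pb = Ps − 115, where Ps is the price sellers receive.
On the curves, Pb = 4145/6 - (5/6)x and Ps = 71.2 + 0.4x; the wedge Ps − Pb = 115 gives 71.2 + 0.4x − (4145/6 - (5/6)x) = 115, so x' = 22039/37.
Then Pb = 4145/6 − (5/6)·(22039/37) = 7195/37 and Ps = 71.2 + 0.4·(22039/37) = 11450/37.
The subsidy expands output by 22039/37 − 18589/37 = 3450/37 past the efficient level; on those units the gap between marginal cost and willingness to pay runs from 0 up to 115.
DWL = ½ × 115 × 3450/37 = 198375/37.

Deadweight loss = 198375/37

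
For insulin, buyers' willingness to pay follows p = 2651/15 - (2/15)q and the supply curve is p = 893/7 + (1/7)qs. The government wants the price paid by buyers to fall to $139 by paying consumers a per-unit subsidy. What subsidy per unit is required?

At a buyer price of 139, quantity demanded is 1325.5 − 7.5·139 = 283.
Sellers supply 283 only when they receive ps = 893/7 + (1/7)·283 = 168.
s = ps − pb = 168 − 139 = 29.

Required subsidy s = $29 per unit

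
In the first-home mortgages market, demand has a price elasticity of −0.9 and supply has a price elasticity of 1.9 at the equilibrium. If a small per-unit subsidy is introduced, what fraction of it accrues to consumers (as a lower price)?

For a small subsidy around the equilibrium, the benefit split depends on the relative slopes, which at a point are proportional to the elasticities.
Buyer share = εs/(εs + |εd|) = 1.9/(1.9 + 0.9) = 19/28; seller share = |εd|/(εs + |εd|) = 9/28.

Consumer share = 19/28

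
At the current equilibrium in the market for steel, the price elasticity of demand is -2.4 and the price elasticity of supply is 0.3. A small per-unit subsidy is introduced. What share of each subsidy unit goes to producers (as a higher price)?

Producer share = 8/9

For a small subsidy around the equilibrium, the benefit split depends on the relative slopes, which at a point are proportional to the elasticities.
Buyer share = εs/(εs + |εd|) = 0.3/(0.3 + 2.4) = 1/9; seller share = |εd|/(εs + |εd|) = 8/9.
So producers capture 8/9 of the subsidy.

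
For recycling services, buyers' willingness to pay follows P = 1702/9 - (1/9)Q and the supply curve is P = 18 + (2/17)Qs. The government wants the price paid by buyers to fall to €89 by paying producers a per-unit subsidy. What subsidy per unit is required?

Required subsidy s = €35 per unit

At a buyer price of 89, quantity demanded is 1702 − 9·89 = 901.
Sellers supply 901 only when they receive Ps = 18 + (2/17)·901 = 124.
s = Ps − Pb = 124 − 89 = 35.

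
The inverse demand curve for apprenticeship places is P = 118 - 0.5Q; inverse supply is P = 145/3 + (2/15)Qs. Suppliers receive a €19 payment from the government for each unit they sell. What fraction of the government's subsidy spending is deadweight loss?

DWL / government spending = 3/28

Pre-subsidy: 118 - 0.5Q = 145/3 + (2/15)Q gives Q* = 110 and P* = 63.
With the subsidy, sellers receive Ps = Pb + 19 for each unit, where Pb is the price buyers pay.
On the curves, Pb = 118 - 0.5Q and Ps = 145/3 + (2/15)Q; the wedge Ps − Pb = 19 gives 145/3 + (2/15)Q − (118 - 0.5Q) = 19, so Q' = 140.
Then Pb = 118 − 0.5·140 = 48 and Ps = 145/3 + (2/15)·140 = 67.
ΔCS = ½(110 + 140)(63 − 48) = 1875; ΔPS = ½(110 + 140)(67 − 63) = 500.
Government spending = 19 × 140 = 2660.
DWL = ½ × 19 × (140 − 110) = 285; fraction = 285 / 2660 = 3/28.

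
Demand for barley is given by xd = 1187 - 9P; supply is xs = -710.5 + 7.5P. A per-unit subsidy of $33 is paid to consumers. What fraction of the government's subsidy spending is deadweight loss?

Pre-subsidy: 1187 - 9P = -710.5 + 7.5P gives P* = 115, x* = 152.
With the rebate, buyers effectively pay Pb = Ps − 33, where Ps is the price sellers receive.
Demand in terms of Ps becomes xd = 1187 − 9(Ps − 33) = 1484 - 9Ps. Setting this equal to supply: 1484 - 9Ps = -710.5 + 7.5Ps, so Ps = 133.
Buyers pay Pb = 133 − 33 = 100; x' = -710.5 + 7.5·133 = 287.
ΔCS = ½(152 + 287)(115 − 100) = 3292.5; ΔPS = ½(152 + 287)(133 − 115) = 3951.
Government spending = 33 × 287 = 9471.
DWL = ½ × 33 × (287 − 152) = 2227.5; fraction = 2227.5 / 9471 = 135/574.

DWL / government spending = 135/574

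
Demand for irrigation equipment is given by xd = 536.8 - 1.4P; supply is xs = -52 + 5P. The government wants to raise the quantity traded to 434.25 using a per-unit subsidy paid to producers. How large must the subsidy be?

Required subsidy s = 24 per unit

At x = 434.25, invert demand for the buyer price: Pb = (536.8 − 434.25)/1.4 = 73.25; invert supply for the seller price: Ps = (434.25 − (-52))/5 = 97.25.
The subsidy must fill the gap: s = Ps − Pb = 97.25 − 73.25 = 24.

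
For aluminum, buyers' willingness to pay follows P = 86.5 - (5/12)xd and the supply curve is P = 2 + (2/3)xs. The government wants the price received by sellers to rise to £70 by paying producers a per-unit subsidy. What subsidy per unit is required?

Required subsidy s = £26 per unit

At a seller price of 70, quantity supplied is -3 + 1.5·70 = 102.
Buyers absorb 102 only when they pay Pb = 86.5 − (5/12)·102 = 44.
s = Ps − Pb = 70 − 44 = 26.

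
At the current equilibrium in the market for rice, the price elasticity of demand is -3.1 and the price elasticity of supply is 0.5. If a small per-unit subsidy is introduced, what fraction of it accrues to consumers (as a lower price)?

Consumer share = 5/36

For a small subsidy around the equilibrium, the benefit split depends on the relative slopes, which at a point are proportional to the elasticities.
Buyer share = εs/(εs + |εd|) = 0.5/(0.5 + 3.1) = 5/36; seller share = |εd|/(εs + |εd|) = 31/36.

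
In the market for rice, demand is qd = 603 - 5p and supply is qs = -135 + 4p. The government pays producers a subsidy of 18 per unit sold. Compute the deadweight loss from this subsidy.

Pre-subsidy: 603 - 5p = -135 + 4p gives p* = 82, q* = 193.
With the subsidy, sellers receive ps = pb + 18 for each unit, where pb is the price buyers pay.
Supply in terms of pb becomes qs = -135 + 4(pb + 18) = -63 + 4pb. Setting this equal to demand: 603 - 5pb = -63 + 4pb, so pb = 74.
Sellers receive ps = 74 + 18 = 92; q' = 603 − 5·74 = 233.
The subsidy expands output by 233 − 193 = 40 past the efficient level; on those units the gap between marginal cost and willingness to pay runs from 0 up to 18.
DWL = ½ × 18 × 40 = 360.

Deadweight loss = 360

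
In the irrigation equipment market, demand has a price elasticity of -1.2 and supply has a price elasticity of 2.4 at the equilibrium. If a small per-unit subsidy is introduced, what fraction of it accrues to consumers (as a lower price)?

For a small subsidy around the equilibrium, the benefit split depends on the relative slopes, which at a point are proportional to the elasticities.
Buyer share = εs/(εs + |εd|) = 2.4/(2.4 + 1.2) = 2/3; seller share = |εd|/(εs + |εd|) = 1/3.

Consumer share = 2/3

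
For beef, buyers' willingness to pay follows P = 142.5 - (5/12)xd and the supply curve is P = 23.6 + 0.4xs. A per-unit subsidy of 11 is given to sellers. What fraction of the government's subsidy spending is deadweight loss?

DWL / government spending = 55/1299

Pre-subsidy: 142.5 - (5/12)x = 23.6 + 0.4x gives x* = 7134/49 and P* = 4010/49.
With the subsidy, sellers receive Ps = Pb + 11 for each unit, where Pb is the price buyers pay.
On the curves, Pb = 142.5 - (5/12)x and Ps = 23.6 + 0.4x; the wedge Ps − Pb = 11 gives 23.6 + 0.4x − (142.5 - (5/12)x) = 11, so x' = 7794/49.
Then Pb = 142.5 − (5/12)·(7794/49) = 3735/49 and Ps = 23.6 + 0.4·(7794/49) = 4274/49.
ΔCS = ½(7134/49 + 7794/49)(4010/49 − 3735/49) = 2052600/2401; ΔPS = ½(7134/49 + 7794/49)(4274/49 − 4010/49) = 1970496/2401.
Government spending = 11 × 7794/49 = 85734/49.
DWL = ½ × 11 × (7794/49 − 7134/49) = 3630/49; fraction = (3630/49) / (85734/49) = 55/1299.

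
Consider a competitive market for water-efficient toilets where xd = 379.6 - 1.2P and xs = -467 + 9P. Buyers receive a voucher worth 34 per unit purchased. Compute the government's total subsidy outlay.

Government cost = 10744

Pre-subsidy: 379.6 - 1.2P = -467 + 9P gives P* = 83, x* = 280.
With the rebate, buyers effectively pay Pb = Ps − 34, where Ps is the price sellers receive.
Demand in terms of Ps becomes xd = 379.6 − 1.2(Ps − 34) = 420.4 - 1.2Ps. Setting this equal to supply: 420.4 - 1.2Ps = -467 + 9Ps, so Ps = 87.
Buyers pay Pb = 87 − 34 = 53; x' = -467 + 9·87 = 316.
Government outlay = subsidy × quantity = 34 × 316 = 10744.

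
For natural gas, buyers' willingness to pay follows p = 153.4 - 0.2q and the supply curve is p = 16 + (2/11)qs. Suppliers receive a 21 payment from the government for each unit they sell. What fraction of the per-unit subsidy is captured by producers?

Producer share = 10/21

Pre-subsidy: 153.4 - 0.2q = 16 + (2/11)q gives q* = 2519/7 and p* = 570/7.
With the subsidy, sellers receive ps = pb + 21 for each unit, where pb is the price buyers pay.
On the curves, pb = 153.4 - 0.2q and ps = 16 + (2/11)q; the wedge ps − pb = 21 gives 16 + (2/11)q − (153.4 - 0.2q) = 21, so q' = 2904/7.
Then pb = 153.4 − 0.2·(2904/7) = 493/7 and ps = 16 + (2/11)·(2904/7) = 640/7.
Buyers' price falls by p* − pb = 570/7 − 493/7 = 11; sellers' price rises by ps − p* = 640/7 − 570/7 = 10.
So producers capture 10/21 = 10/21 of each unit of subsidy.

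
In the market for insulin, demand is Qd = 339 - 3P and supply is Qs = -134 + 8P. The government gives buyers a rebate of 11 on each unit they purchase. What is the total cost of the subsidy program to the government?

Government cost = 2574

Pre-subsidy: 339 - 3P = -134 + 8P gives P* = 43, Q* = 210.
With the rebate, buyers effectively pay Pb = Ps − 11, where Ps is the price sellers receive.
Demand in terms of Ps becomes Qd = 339 − 3(Ps − 11) = 372 - 3Ps. Setting this equal to supply: 372 - 3Ps = -134 + 8Ps, so Ps = 46.
Buyers pay Pb = 46 − 11 = 35; Q' = -134 + 8·46 = 234.
Government outlay = subsidy × quantity = 11 × 234 = 2574.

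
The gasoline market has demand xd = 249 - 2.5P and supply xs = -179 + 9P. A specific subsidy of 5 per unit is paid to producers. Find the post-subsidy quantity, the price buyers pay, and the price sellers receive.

x' = 3812/23; buyers pay 766/23; sellers receive 881/23

Pre-subsidy: 249 - 2.5P = -179 + 9P gives P* = 856/23, x* = 3587/23.
With the subsidy, sellers receive Ps = Pb + 5 for each unit, where Pb is the price buyers pay.
Supply in terms of Pb becomes xs = -179 + 9(Pb + 5) = -134 + 9Pb. Setting this equal to demand: 249 - 2.5Pb = -134 + 9Pb, so Pb = 766/23.
Sellers receive Ps = 766/23 + 5 = 881/23; x' = 249 − 2.5·(766/23) = 3812/23.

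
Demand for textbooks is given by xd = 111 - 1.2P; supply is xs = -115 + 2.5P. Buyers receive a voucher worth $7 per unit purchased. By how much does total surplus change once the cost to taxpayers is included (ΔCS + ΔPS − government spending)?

Net change in total surplus = -735/37

Pre-subsidy: 111 - 1.2P = -115 + 2.5P gives P* = 2260/37, x* = 1395/37.
With the rebate, buyers effectively pay Pb = Ps − 7, where Ps is the price sellers receive.
Demand in terms of Ps becomes xd = 111 − 1.2(Ps − 7) = 119.4 - 1.2Ps. Setting this equal to supply: 119.4 - 1.2Ps = -115 + 2.5Ps, so Ps = 2344/37.
Buyers pay Pb = 2344/37 − 7 = 2085/37; x' = -115 + 2.5·(2344/37) = 1605/37.
ΔCS = ½(1395/37 + 1605/37)(2260/37 − 2085/37) = 262500/1369; ΔPS = ½(1395/37 + 1605/37)(2344/37 − 2260/37) = 126000/1369.
Government spending = 7 × 1605/37 = 11235/37.
Net change = 262500/1369 + 126000/1369 − 11235/37 = -735/37. The loss equals the DWL triangle ½·7·210/37.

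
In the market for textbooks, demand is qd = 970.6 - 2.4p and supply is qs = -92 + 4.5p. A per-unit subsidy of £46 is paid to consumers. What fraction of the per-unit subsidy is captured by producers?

Pre-subsidy: 970.6 - 2.4p = -92 + 4.5p gives p* = 154, q* = 601.
With the rebate, buyers effectively pay pb = ps − 46, where ps is the price sellers receive.
Demand in terms of ps becomes qd = 970.6 − 2.4(ps − 46) = 1081 - 2.4ps. Setting this equal to supply: 1081 - 2.4ps = -92 + 4.5ps, so ps = 170.
Buyers pay pb = 170 − 46 = 124; q' = -92 + 4.5·170 = 673.
Buyers' price falls by p* − pb = 154 − 124 = 30; sellers' price rises by ps − p* = 170 − 154 = 16.
So producers capture 16/46 = 8/23 of each unit of subsidy.

Producer share = 8/23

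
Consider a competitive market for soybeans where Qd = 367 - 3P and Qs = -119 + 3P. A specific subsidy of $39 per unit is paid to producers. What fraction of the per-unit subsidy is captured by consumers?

Consumer share = 0.5

Pre-subsidy: 367 - 3P = -119 + 3P gives P* = 81, Q* = 124.
With the subsidy, sellers receive Ps = Pb + 39 for each unit, where Pb is the price buyers pay.
Supply in terms of Pb becomes Qs = -119 + 3(Pb + 39) = -2 + 3Pb. Setting this equal to demand: 367 - 3Pb = -2 + 3Pb, so Pb = 61.5.
Sellers receive Ps = 61.5 + 39 = 100.5; Q' = 367 − 3·61.5 = 182.5.
Buyers' price falls by P* − Pb = 81 − 61.5 = 19.5; sellers' price rises by Ps − P* = 100.5 − 81 = 19.5.
So consumers capture 19.5/39 = 0.5 of each unit of subsidy.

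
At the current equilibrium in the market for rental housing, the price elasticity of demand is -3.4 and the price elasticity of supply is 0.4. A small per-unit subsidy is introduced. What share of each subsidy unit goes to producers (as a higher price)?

For a small subsidy around the equilibrium, the benefit split depends on the relative slopes, which at a point are proportional to the elasticities.
Buyer share = εs/(εs + |εd|) = 0.4/(0.4 + 3.4) = 2/19; seller share = |εd|/(εs + |εd|) = 17/19.
So producers capture 17/19 of the subsidy.

Producer share = 17/19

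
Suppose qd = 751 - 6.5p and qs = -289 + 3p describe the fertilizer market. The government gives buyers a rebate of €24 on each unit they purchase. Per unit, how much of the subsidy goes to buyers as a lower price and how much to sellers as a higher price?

Pre-subsidy: 751 - 6.5p = -289 + 3p gives p* = 2080/19, q* = 749/19.
With the rebate, buyers effectively pay pb = ps − 24, where ps is the price sellers receive.
Demand in terms of ps becomes qd = 751 − 6.5(ps − 24) = 907 - 6.5ps. Setting this equal to supply: 907 - 6.5ps = -289 + 3ps, so ps = 2392/19.
Buyers pay pb = 2392/19 − 24 = 1936/19; q' = -289 + 3·(2392/19) = 1685/19.
Buyers' price falls by p* − pb = 2080/19 − 1936/19 = 144/19; sellers' price rises by ps − p* = 2392/19 − 2080/19 = 312/19.

Buyers gain 144/19 per unit; sellers gain 312/19 per unit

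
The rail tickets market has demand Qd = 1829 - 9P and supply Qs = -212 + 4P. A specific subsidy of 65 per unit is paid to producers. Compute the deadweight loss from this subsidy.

Pre-subsidy: 1829 - 9P = -212 + 4P gives P* = 157, Q* = 416.
With the subsidy, sellers receive Ps = Pb + 65 for each unit, where Pb is the price buyers pay.
Supply in terms of Pb becomes Qs = -212 + 4(Pb + 65) = 48 + 4Pb. Setting this equal to demand: 1829 - 9Pb = 48 + 4Pb, so Pb = 137.
Sellers receive Ps = 137 + 65 = 202; Q' = 1829 − 9·137 = 596.
The subsidy expands output by 596 − 416 = 180 past the efficient level; on those units the gap between marginal cost and willingness to pay runs from 0 up to 65.
DWL = ½ × 65 × 180 = 5850.

Deadweight loss = 5850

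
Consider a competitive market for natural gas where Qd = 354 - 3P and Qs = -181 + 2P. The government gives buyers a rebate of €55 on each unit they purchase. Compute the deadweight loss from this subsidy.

Deadweight loss = €1815

Pre-subsidy: 354 - 3P = -181 + 2P gives P* = 107, Q* = 33.
With the rebate, buyers effectively pay Pb = Ps − 55, where Ps is the price sellers receive.
Demand in terms of Ps becomes Qd = 354 − 3(Ps − 55) = 519 - 3Ps. Setting this equal to supply: 519 - 3Ps = -181 + 2Ps, so Ps = 140.
Buyers pay Pb = 140 − 55 = 85; Q' = -181 + 2·140 = 99.
The subsidy expands output by 99 − 33 = 66 past the efficient level; on those units the gap between marginal cost and willingness to pay runs from 0 up to 55.
DWL = ½ × 55 × 66 = 1815.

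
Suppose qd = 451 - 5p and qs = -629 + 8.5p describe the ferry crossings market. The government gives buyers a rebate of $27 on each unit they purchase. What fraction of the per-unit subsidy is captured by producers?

Pre-subsidy: 451 - 5p = -629 + 8.5p gives p* = 80, q* = 51.
With the rebate, buyers effectively pay pb = ps − 27, where ps is the price sellers receive.
Demand in terms of ps becomes qd = 451 − 5(ps − 27) = 586 - 5ps. Setting this equal to supply: 586 - 5ps = -629 + 8.5ps, so ps = 90.
Buyers pay pb = 90 − 27 = 63; q' = -629 + 8.5·90 = 136.
Buyers' price falls by p* − pb = 80 − 63 = 17; sellers' price rises by ps − p* = 90 − 80 = 10.
So producers capture 10/27 = 10/27 of each unit of subsidy.

Producer share = 10/27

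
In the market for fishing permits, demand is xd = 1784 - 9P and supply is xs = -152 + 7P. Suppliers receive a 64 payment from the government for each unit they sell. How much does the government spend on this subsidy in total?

Government cost = 60608

Pre-subsidy: 1784 - 9P = -152 + 7P gives P* = 121, x* = 695.
With the subsidy, sellers receive Ps = Pb + 64 for each unit, where Pb is the price buyers pay.
Supply in terms of Pb becomes xs = -152 + 7(Pb + 64) = 296 + 7Pb. Setting this equal to demand: 1784 - 9Pb = 296 + 7Pb, so Pb = 93.
Sellers receive Ps = 93 + 64 = 157; x' = 1784 − 9·93 = 947.
Government outlay = subsidy × quantity = 64 × 947 = 60608.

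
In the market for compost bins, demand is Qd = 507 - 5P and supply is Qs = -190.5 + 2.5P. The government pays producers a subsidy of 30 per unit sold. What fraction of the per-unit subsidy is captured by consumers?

Consumer share = 1/3

Pre-subsidy: 507 - 5P = -190.5 + 2.5P gives P* = 93, Q* = 42.
With the subsidy, sellers receive Ps = Pb + 30 for each unit, where Pb is the price buyers pay.
Supply in terms of Pb becomes Qs = -190.5 + 2.5(Pb + 30) = -115.5 + 2.5Pb. Setting this equal to demand: 507 - 5Pb = -115.5 + 2.5Pb, so Pb = 83.
Sellers receive Ps = 83 + 30 = 113; Q' = 507 − 5·83 = 92.
Buyers' price falls by P* − Pb = 93 − 83 = 10; sellers' price rises by Ps − P* = 113 − 93 = 20.
So consumers capture 10/30 = 1/3 of each unit of subsidy.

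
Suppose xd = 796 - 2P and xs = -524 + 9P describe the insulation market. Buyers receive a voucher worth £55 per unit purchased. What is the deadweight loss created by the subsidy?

Deadweight loss = £2475

Pre-subsidy: 796 - 2P = -524 + 9P gives P* = 120, x* = 556.
With the rebate, buyers effectively pay Pb = Ps − 55, where Ps is the price sellers receive.
Demand in terms of Ps becomes xd = 796 − 2(Ps − 55) = 906 - 2Ps. Setting this equal to supply: 906 - 2Ps = -524 + 9Ps, so Ps = 130.
Buyers pay Pb = 130 − 55 = 75; x' = -524 + 9·130 = 646.
The subsidy expands output by 646 − 556 = 90 past the efficient level; on those units the gap between marginal cost and willingness to pay runs from 0 up to 55.
DWL = ½ × 55 × 90 = 2475.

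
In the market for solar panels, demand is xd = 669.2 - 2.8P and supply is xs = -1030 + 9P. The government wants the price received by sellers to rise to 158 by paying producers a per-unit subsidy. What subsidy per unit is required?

At a seller price of 158, quantity supplied is -1030 + 9·158 = 392.
Buyers absorb 392 only when they pay Pb with 669.2 − 2.8·Pb = 392, i.e. Pb = 99.
s = Ps − Pb = 158 − 99 = 59.

Required subsidy s = 59 per unit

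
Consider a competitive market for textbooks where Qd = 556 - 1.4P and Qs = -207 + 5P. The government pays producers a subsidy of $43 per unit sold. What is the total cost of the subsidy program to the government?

Government cost = $18753.375

Pre-subsidy: 556 - 1.4P = -207 + 5P gives P* = 119.21875, Q* = 389.09375.
With the subsidy, sellers receive Ps = Pb + 43 for each unit, where Pb is the price buyers pay.
Supply in terms of Pb becomes Qs = -207 + 5(Pb + 43) = 8 + 5Pb. Setting this equal to demand: 556 - 1.4Pb = 8 + 5Pb, so Pb = 85.625.
Sellers receive Ps = 85.625 + 43 = 128.625; Q' = 556 − 1.4·85.625 = 436.125.
Government outlay = subsidy × quantity = 43 × 436.125 = 18753.375.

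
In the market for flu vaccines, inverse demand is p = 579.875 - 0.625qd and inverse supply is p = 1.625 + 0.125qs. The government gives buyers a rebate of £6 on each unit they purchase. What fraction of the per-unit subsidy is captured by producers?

Producer share = 1/6

Pre-subsidy: 579.875 - 0.625q = 1.625 + 0.125q gives q* = 771 and p* = 98.
With the rebate, buyers effectively pay pb = ps − 6, where ps is the price sellers receive.
On the curves, pb = 579.875 - 0.625q and ps = 1.625 + 0.125q; the wedge ps − pb = 6 gives 1.625 + 0.125q − (579.875 - 0.625q) = 6, so q' = 779.
Then pb = 579.875 − 0.625·779 = 93 and ps = 1.625 + 0.125·779 = 99.
Buyers' price falls by p* − pb = 98 − 93 = 5; sellers' price rises by ps − p* = 99 − 98 = 1.
So producers capture 1/6 = 1/6 of each unit of subsidy.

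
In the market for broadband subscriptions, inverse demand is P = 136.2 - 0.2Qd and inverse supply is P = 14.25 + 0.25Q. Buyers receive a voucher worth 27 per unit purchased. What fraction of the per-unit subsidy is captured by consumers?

Pre-subsidy: 136.2 - 0.2Q = 14.25 + 0.25Q gives Q* = 271 and P* = 82.
With the rebate, buyers effectively pay Pb = Ps − 27, where Ps is the price sellers receive.
On the curves, Pb = 136.2 - 0.2Q and Ps = 14.25 + 0.25Q; the wedge Ps − Pb = 27 gives 14.25 + 0.25Q − (136.2 - 0.2Q) = 27, so Q' = 331.
Then Pb = 136.2 − 0.2·331 = 70 and Ps = 14.25 + 0.25·331 = 97.
Buyers' price falls by P* − Pb = 82 − 70 = 12; sellers' price rises by Ps − P* = 97 − 82 = 15.
So consumers capture 12/27 = 4/9 of each unit of subsidy.

Consumer share = 4/9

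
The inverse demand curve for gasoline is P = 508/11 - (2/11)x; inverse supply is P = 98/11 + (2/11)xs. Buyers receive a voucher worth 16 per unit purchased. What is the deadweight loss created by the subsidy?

Pre-subsidy: 508/11 - (2/11)x = 98/11 + (2/11)x gives x* = 102.5 and P* = 303/11.
With the rebate, buyers effectively pay Pb = Ps − 16, where Ps is the price sellers receive.
On the curves, Pb = 508/11 - (2/11)x and Ps = 98/11 + (2/11)x; the wedge Ps − Pb = 16 gives 98/11 + (2/11)x − (508/11 - (2/11)x) = 16, so x' = 146.5.
Then Pb = 508/11 − (2/11)·146.5 = 215/11 and Ps = 98/11 + (2/11)·146.5 = 391/11.
The subsidy expands output by 146.5 − 102.5 = 44 past the efficient level; on those units the gap between marginal cost and willingness to pay runs from 0 up to 16.
DWL = ½ × 16 × 44 = 352.

Deadweight loss = 352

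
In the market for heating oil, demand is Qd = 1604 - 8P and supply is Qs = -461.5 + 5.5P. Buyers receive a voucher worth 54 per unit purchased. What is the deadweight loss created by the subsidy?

Deadweight loss = 4752

Pre-subsidy: 1604 - 8P = -461.5 + 5.5P gives P* = 153, Q* = 380.
With the rebate, buyers effectively pay Pb = Ps − 54, where Ps is the price sellers receive.
Demand in terms of Ps becomes Qd = 1604 − 8(Ps − 54) = 2036 - 8Ps. Setting this equal to supply: 2036 - 8Ps = -461.5 + 5.5Ps, so Ps = 185.
Buyers pay Pb = 185 − 54 = 131; Q' = -461.5 + 5.5·185 = 556.
The subsidy expands output by 556 − 380 = 176 past the efficient level; on those units the gap between marginal cost and willingness to pay runs from 0 up to 54.
DWL = ½ × 54 × 176 = 4752.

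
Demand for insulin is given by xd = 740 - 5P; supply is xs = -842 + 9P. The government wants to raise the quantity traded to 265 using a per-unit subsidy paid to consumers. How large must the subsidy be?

At x = 265, invert demand for the buyer price: Pb = (740 − 265)/5 = 95; invert supply for the seller price: Ps = (265 − (-842))/9 = 123.
The subsidy must fill the gap: s = Ps − Pb = 123 − 95 = 28.

Required subsidy s = 28 per unit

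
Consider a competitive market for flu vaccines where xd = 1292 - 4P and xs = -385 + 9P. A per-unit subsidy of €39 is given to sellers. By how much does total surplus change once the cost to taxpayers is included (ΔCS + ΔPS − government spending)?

Pre-subsidy: 1292 - 4P = -385 + 9P gives P* = 129, x* = 776.
With the subsidy, sellers receive Ps = Pb + 39 for each unit, where Pb is the price buyers pay.
Supply in terms of Pb becomes xs = -385 + 9(Pb + 39) = -34 + 9Pb. Setting this equal to demand: 1292 - 4Pb = -34 + 9Pb, so Pb = 102.
Sellers receive Ps = 102 + 39 = 141; x' = 1292 − 4·102 = 884.
ΔCS = ½(776 + 884)(129 − 102) = 22410; ΔPS = ½(776 + 884)(141 − 129) = 9960.
Government spending = 39 × 884 = 34476.
Net change = 22410 + 9960 − 34476 = -2106. The loss equals the DWL triangle ½·39·108.

Net change in total surplus = -€2106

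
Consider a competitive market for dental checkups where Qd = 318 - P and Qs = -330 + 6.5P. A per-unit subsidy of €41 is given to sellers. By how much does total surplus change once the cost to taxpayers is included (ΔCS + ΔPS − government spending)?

Pre-subsidy: 318 - P = -330 + 6.5P gives P* = 86.4, Q* = 231.6.
With the subsidy, sellers receive Ps = Pb + 41 for each unit, where Pb is the price buyers pay.
Supply in terms of Pb becomes Qs = -330 + 6.5(Pb + 41) = -63.5 + 6.5Pb. Setting this equal to demand: 318 - Pb = -63.5 + 6.5Pb, so Pb = 763/15.
Sellers receive Ps = 763/15 + 41 = 1378/15; Q' = 318 − 1·(763/15) = 4007/15.
ΔCS = ½(231.6 + 4007/15)(86.4 − 763/15) = 3987373/450; ΔPS = ½(231.6 + 4007/15)(1378/15 − 86.4) = 306721/225.
Government spending = 41 × 4007/15 = 164287/15.
Net change = 3987373/450 + 306721/225 − 164287/15 = -21853/30. The loss equals the DWL triangle ½·41·533/15.

Net change in total surplus = -21853/30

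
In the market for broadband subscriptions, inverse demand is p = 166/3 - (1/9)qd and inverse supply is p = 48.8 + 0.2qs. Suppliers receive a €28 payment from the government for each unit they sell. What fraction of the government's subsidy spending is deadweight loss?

DWL / government spending = 15/37

Pre-subsidy: 166/3 - (1/9)q = 48.8 + 0.2q gives q* = 21 and p* = 53.
With the subsidy, sellers receive ps = pb + 28 for each unit, where pb is the price buyers pay.
On the curves, pb = 166/3 - (1/9)q and ps = 48.8 + 0.2q; the wedge ps − pb = 28 gives 48.8 + 0.2q − (166/3 - (1/9)q) = 28, so q' = 111.
Then pb = 166/3 − (1/9)·111 = 43 and ps = 48.8 + 0.2·111 = 71.
ΔCS = ½(21 + 111)(53 − 43) = 660; ΔPS = ½(21 + 111)(71 − 53) = 1188.
Government spending = 28 × 111 = 3108.
DWL = ½ × 28 × (111 − 21) = 1260; fraction = 1260 / 3108 = 15/37.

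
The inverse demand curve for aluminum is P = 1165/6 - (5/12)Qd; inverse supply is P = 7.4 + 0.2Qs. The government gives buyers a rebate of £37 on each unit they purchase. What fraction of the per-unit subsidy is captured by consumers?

Pre-subsidy: 1165/6 - (5/12)Q = 7.4 + 0.2Q gives Q* = 11206/37 and P* = 2515/37.
With the rebate, buyers effectively pay Pb = Ps − 37, where Ps is the price sellers receive.
On the curves, Pb = 1165/6 - (5/12)Q and Ps = 7.4 + 0.2Q; the wedge Ps − Pb = 37 gives 7.4 + 0.2Q − (1165/6 - (5/12)Q) = 37, so Q' = 13426/37.
Then Pb = 1165/6 − (5/12)·(13426/37) = 1590/37 and Ps = 7.4 + 0.2·(13426/37) = 2959/37.
Buyers' price falls by P* − Pb = 2515/37 − 1590/37 = 25; sellers' price rises by Ps − P* = 2959/37 − 2515/37 = 12.
So consumers capture 25/37 = 25/37 of each unit of subsidy.

Consumer share = 25/37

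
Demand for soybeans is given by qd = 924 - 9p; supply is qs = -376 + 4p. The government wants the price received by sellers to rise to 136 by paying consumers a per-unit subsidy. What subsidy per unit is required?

Required subsidy s = 52 per unit

At a seller price of 136, quantity supplied is -376 + 4·136 = 168.
Buyers absorb 168 only when they pay pb with 924 − 9·pb = 168, i.e. pb = 84.
s = ps − pb = 136 − 84 = 52.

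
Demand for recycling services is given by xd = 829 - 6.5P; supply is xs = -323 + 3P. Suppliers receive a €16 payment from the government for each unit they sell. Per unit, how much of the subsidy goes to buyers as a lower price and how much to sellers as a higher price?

Pre-subsidy: 829 - 6.5P = -323 + 3P gives P* = 2304/19, x* = 775/19.
With the subsidy, sellers receive Ps = Pb + 16 for each unit, where Pb is the price buyers pay.
Supply in terms of Pb becomes xs = -323 + 3(Pb + 16) = -275 + 3Pb. Setting this equal to demand: 829 - 6.5Pb = -275 + 3Pb, so Pb = 2208/19.
Sellers receive Ps = 2208/19 + 16 = 2512/19; x' = 829 − 6.5·(2208/19) = 1399/19.
Buyers' price falls by P* − Pb = 2304/19 − 2208/19 = 96/19; sellers' price rises by Ps − P* = 2512/19 − 2304/19 = 208/19.

Buyers gain 96/19 per unit; sellers gain 208/19 per unit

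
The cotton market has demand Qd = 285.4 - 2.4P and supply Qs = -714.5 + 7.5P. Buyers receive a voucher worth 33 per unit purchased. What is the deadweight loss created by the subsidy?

Pre-subsidy: 285.4 - 2.4P = -714.5 + 7.5P gives P* = 101, Q* = 43.
With the rebate, buyers effectively pay Pb = Ps − 33, where Ps is the price sellers receive.
Demand in terms of Ps becomes Qd = 285.4 − 2.4(Ps − 33) = 364.6 - 2.4Ps. Setting this equal to supply: 364.6 - 2.4Ps = -714.5 + 7.5Ps, so Ps = 109.
Buyers pay Pb = 109 − 33 = 76; Q' = -714.5 + 7.5·109 = 103.
The subsidy expands output by 103 − 43 = 60 past the efficient level; on those units the gap between marginal cost and willingness to pay runs from 0 up to 33.
DWL = ½ × 33 × 60 = 990.

Deadweight loss = 990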